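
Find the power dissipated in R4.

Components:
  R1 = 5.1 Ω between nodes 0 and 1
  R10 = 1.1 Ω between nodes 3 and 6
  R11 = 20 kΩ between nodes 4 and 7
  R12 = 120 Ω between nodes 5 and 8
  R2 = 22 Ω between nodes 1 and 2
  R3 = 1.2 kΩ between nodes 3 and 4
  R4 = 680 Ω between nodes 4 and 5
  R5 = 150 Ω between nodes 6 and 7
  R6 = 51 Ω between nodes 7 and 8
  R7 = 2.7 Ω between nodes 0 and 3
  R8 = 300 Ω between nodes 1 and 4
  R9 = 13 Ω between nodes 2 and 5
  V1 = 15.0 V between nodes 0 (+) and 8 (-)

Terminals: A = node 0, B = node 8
Nodal analysis, taking node 8 as the 0 V reference.
Source V1 fixes V_0 = 15 V.
KCL at each unknown node (sum of currents leaving = 0; resistances in Ω):
  Node 1: (V_1 - 15)/5.1 + (V_1 - V_2)/22 + (V_1 - V_4)/300 = 0
  Node 2: (V_2 - V_1)/22 + (V_2 - V_5)/13 = 0
  Node 3: (V_3 - V_4)/1200 + (V_3 - 15)/2.7 + (V_3 - V_6)/1.1 = 0
  Node 4: (V_4 - V_3)/1200 + (V_4 - V_5)/680 + (V_4 - V_1)/300 + (V_4 - V_7)/20000 = 0
  Node 5: (V_5 - V_4)/680 + (V_5 - V_2)/13 + (V_5 - 0)/120 = 0
  Node 6: (V_6 - V_7)/150 + (V_6 - V_3)/1.1 = 0
  Node 7: (V_7 - V_6)/150 + (V_7 - 0)/51 + (V_7 - V_4)/20000 = 0
Collecting terms (coefficients in siemens):
  0.2449·V_1 - 0.04545·V_2 - 0.003333·V_4 = 2.941
  0.1224·V_2 - 0.04545·V_1 - 0.07692·V_5 = 0
  1.28·V_3 - 0.0008333·V_4 - 0.9091·V_6 = 5.556
  0.005687·V_4 - 0.003333·V_1 - 0.0008333·V_3 - 0.001471·V_5 - 0.00005·V_7 = 0
  0.08673·V_5 - 0.07692·V_2 - 0.001471·V_4 = 0
  0.9158·V_6 - 0.9091·V_3 - 0.006667·V_7 = 0
  0.02632·V_7 - 0.00005·V_4 - 0.006667·V_6 = 0
Solving these 7 simultaneous equations (Gaussian elimination) gives:
  V_1 = 14.52 V, V_2 = 12.52 V, V_3 = 14.8 V, V_4 = 13.64 V
  V_5 = 11.33 V, V_6 = 14.72 V, V_7 = 3.754 V
I_R4 = (V_4 - V_5)/R4 = (13.64 - 11.33)/680 = 0.003396 A
P_R4 = I_R4² × R4 = (0.003396)² × 680 = 0.007841 W

Final answer: 0.007841 W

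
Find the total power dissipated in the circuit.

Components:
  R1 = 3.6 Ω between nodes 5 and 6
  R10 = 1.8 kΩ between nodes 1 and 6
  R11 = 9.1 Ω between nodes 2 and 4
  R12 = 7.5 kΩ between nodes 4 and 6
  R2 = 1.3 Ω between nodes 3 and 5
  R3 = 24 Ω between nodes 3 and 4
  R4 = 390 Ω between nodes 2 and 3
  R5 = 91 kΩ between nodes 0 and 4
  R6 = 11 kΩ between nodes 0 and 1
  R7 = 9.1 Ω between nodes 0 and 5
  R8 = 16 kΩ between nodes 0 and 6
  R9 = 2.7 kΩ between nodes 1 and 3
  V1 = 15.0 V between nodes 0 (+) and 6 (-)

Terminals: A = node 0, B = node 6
Nodal analysis, taking node 6 as the 0 V reference.
Source V1 fixes V_0 = 15 V.
KCL at each unknown node (sum of currents leaving = 0; resistances in Ω):
  Node 1: (V_1 - 15)/11000 + (V_1 - V_3)/2700 + (V_1 - 0)/1800 = 0
  Node 2: (V_2 - V_3)/390 + (V_2 - V_4)/9.1 = 0
  Node 3: (V_3 - V_5)/1.3 + (V_3 - V_4)/24 + (V_3 - V_2)/390 + (V_3 - V_1)/2700 = 0
  Node 4: (V_4 - V_3)/24 + (V_4 - 15)/91000 + (V_4 - V_2)/9.1 + (V_4 - 0)/7500 = 0
  Node 5: (V_5 - 0)/3.6 + (V_5 - V_3)/1.3 + (V_5 - 15)/9.1 = 0
Collecting terms (coefficients in siemens):
  0.001017·V_1 - 0.0003704·V_3 = 0.001364
  0.1125·V_2 - 0.002564·V_3 - 0.1099·V_4 = 0
  0.8138·V_3 - 0.0003704·V_1 - 0.002564·V_2 - 0.04167·V_4 - 0.7692·V_5 = 0
  0.1517·V_4 - 0.1099·V_2 - 0.04167·V_3 = 0.0001648
  1.157·V_5 - 0.7692·V_3 = 1.648
Solving these 5 simultaneous equations (Gaussian elimination) gives:
  V_1 = 2.888 V, V_2 = 4.238 V, V_3 = 4.248 V, V_4 = 4.238 V
  V_5 = 4.25 V
Power in each resistor, P = (ΔV)²/R:
  P_R1 = (4.25 - 0)²/3.6 = 5.016 W
  P_R2 = (4.248 - 4.25)²/1.3 = 0.000001174 W
  P_R3 = (4.248 - 4.238)²/24 = 0.000004264 W
  P_R4 = (4.238 - 4.248)²/390 = 0.0000002505 W
  P_R5 = (15 - 4.238)²/91000 = 0.001273 W
  P_R6 = (15 - 2.888)²/11000 = 0.01334 W
  P_R7 = (15 - 4.25)²/9.1 = 12.7 W
  P_R8 = (15 - 0)²/16000 = 0.01406 W
  P_R9 = (2.888 - 4.248)²/2700 = 0.0006849 W
  P_R10 = (2.888 - 0)²/1800 = 0.004635 W
  P_R11 = (4.238 - 4.238)²/9.1 = 0.000000005846 W
  P_R12 = (4.238 - 0)²/7500 = 0.002395 W
P_total = P_R1 + P_R2 + P_R3 + P_R4 + P_R5 + P_R6 + P_R7 + P_R8 + P_R9 + P_R10 + P_R11 + P_R12 = 17.75 W

Final answer: 17.75 W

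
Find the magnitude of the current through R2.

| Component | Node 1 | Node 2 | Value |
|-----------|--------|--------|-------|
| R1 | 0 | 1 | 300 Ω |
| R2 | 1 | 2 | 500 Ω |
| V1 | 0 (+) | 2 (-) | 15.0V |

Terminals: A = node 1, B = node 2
Nodal analysis, taking node 2 as the 0 V reference.
Source V1 fixes V_0 = 15 V.
KCL at each unknown node (sum of currents leaving = 0; resistances in Ω):
  Node 1: (V_1 - 15)/300 + (V_1 - 0)/500 = 0
Collecting terms: 0.005333 × V_1 = 0.05  =>  V_1 = 9.375 V
I_R2 = (V_1 - V_2)/R2 = (9.375 - 0)/500 = 0.01875 A
|I_R2| = 0.01875 A

Final answer: |I_R2| = 0.01875 A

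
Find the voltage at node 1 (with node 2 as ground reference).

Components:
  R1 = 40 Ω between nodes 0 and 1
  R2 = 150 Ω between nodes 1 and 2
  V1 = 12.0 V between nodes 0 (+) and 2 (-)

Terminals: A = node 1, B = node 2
Nodal analysis, taking node 2 as the 0 V reference.
Source V1 fixes V_0 = 12 V.
KCL at each unknown node (sum of currents leaving = 0; resistances in Ω):
  Node 1: (V_1 - 12)/40 + (V_1 - 0)/150 = 0
Collecting terms: 0.03167 × V_1 = 0.3  =>  V_1 = 9.474 V
The requested potential is V_1 = 9.474 V.

Final answer: V_1 = 9.474 V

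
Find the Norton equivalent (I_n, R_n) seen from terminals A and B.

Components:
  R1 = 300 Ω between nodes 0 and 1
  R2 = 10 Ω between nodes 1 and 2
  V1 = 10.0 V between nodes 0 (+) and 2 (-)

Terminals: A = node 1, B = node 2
Find the Thévenin equivalent first; then I_n = V_th/R_th and R_n = R_th.
Step 1 — V_th is the open-circuit voltage V_A - V_B (nothing connected across the terminals).
Nodal analysis, taking node 2 as the 0 V reference.
Source V1 fixes V_0 = 10 V.
KCL at each unknown node (sum of currents leaving = 0; resistances in Ω):
  Node 1: (V_1 - 10)/300 + (V_1 - 0)/10 = 0
Collecting terms: 0.1033 × V_1 = 0.03333  =>  V_1 = 0.3226 V
V_th = V_1 - V_2 = 0.3226 - 0 = 0.3226 V
Step 2 — R_th: zero the source — replace V1 by a short circuit (node 2 merges into node 0) — and find the resistance seen between A (node 1) and B (node 0).
Reduce the network between node 1 (A) and node 0 (B) by series/parallel combination:
  Rp1 = R1 ‖ R2 (parallel, both between nodes 0 and 1) = 1/(1/300 + 1/10) = 9.677 Ω
R_th = 9.677 Ω
I_n = V_th/R_th = 0.3226/9.677 = 0.03333 A, and R_n = R_th = 9.677 Ω

Final answer: I_n = 0.03333 A, R_n = 9.677 Ω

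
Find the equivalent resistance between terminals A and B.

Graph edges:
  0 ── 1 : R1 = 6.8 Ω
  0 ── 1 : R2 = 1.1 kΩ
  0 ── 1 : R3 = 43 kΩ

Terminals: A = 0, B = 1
Reduce the network between node 0 (A) and node 1 (B) by series/parallel combination:
  Rp1 = R1 ‖ R2 ‖ R3 (parallel, all between nodes 0 and 1) = 1/(1/6.8 + 1/1100 + 1/43000) = 6.757 Ω
R_eq = 6.757 Ω

Final answer: 6.757 Ω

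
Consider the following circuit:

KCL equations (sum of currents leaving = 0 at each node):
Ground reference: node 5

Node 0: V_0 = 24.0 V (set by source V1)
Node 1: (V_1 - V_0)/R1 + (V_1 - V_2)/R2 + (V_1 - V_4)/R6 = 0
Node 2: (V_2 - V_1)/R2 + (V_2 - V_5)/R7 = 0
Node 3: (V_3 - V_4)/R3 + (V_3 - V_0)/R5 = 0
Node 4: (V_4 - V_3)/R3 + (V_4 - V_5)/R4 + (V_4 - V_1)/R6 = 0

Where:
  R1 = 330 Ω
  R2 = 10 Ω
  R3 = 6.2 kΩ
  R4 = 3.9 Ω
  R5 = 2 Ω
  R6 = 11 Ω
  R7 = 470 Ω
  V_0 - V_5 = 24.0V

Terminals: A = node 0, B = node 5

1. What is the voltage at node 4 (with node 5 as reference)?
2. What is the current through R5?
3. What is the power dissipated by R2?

Nodal analysis, taking node 5 as the 0 V reference.
Source V1 fixes V_0 = 24 V.
KCL at each unknown node (sum of currents leaving = 0; resistances in Ω):
  Node 1: (V_1 - 24)/330 + (V_1 - V_2)/10 + (V_1 - V_4)/11 = 0
  Node 2: (V_2 - V_1)/10 + (V_2 - 0)/470 = 0
  Node 3: (V_3 - V_4)/6200 + (V_3 - 24)/2 = 0
  Node 4: (V_4 - V_3)/6200 + (V_4 - 0)/3.9 + (V_4 - V_1)/11 = 0
Collecting terms (coefficients in siemens):
  0.1939·V_1 - 0.1·V_2 - 0.09091·V_4 = 0.07273
  0.1021·V_2 - 0.1·V_1 = 0
  0.5002·V_3 - 0.0001613·V_4 = 12
  0.3475·V_4 - 0.09091·V_1 - 0.0001613·V_3 = 0
Solving these 4 simultaneous equations (Gaussian elimination) gives:
  V_1 = 1.021 V, V_2 = 0.9995 V, V_3 = 23.99 V, V_4 = 0.2782 V
Part 1:
  Read off the nodal solution: V_4 = 0.2782 V
Part 2:
  I_R5 = (V_0 - V_3)/R5 = (24 - 23.99)/2 = 0.003825 A
  Magnitude: I_R5 = 0.003825 A
Part 3:
  I_R2 = (V_1 - V_2)/R2 = (1.021 - 0.9995)/10 = 0.002127 A
  P_R2 = I_R2² × R2 = (0.002127)² × 10 = 0.00004523 W

Final answers:
1. V_4 = 0.2782 V
2. I_R5 = 0.003825 A
3. P_R2 = 4.523e-05 W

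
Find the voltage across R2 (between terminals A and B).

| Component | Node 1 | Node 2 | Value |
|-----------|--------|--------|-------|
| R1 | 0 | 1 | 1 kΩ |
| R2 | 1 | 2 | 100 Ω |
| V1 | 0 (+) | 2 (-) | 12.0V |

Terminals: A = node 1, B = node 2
R1 and R2 are in series across V1 (node 0 → node 1 → node 2), and the output A–B is taken across R2, so this is a voltage divider.
Series current: I = V1/(R1 + R2) = 12/(1000 + 100) = 12/1100 = 0.01091 A
V_R2 = I × R2 = V1 × R2/(R1 + R2) = 12 × 100/1100 = 1.091 V

Final answer: 1.091 V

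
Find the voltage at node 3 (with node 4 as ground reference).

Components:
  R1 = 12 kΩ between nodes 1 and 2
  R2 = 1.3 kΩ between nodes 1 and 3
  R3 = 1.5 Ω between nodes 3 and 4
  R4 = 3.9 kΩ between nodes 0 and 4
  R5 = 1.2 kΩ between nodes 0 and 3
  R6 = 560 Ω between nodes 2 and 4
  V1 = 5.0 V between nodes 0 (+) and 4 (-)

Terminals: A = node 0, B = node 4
Nodal analysis, taking node 4 as the 0 V reference.
Source V1 fixes V_0 = 5 V.
KCL at each unknown node (sum of currents leaving = 0; resistances in Ω):
  Node 1: (V_1 - V_2)/12000 + (V_1 - V_3)/1300 = 0
  Node 2: (V_2 - V_1)/12000 + (V_2 - 0)/560 = 0
  Node 3: (V_3 - V_1)/1300 + (V_3 - 0)/1.5 + (V_3 - 5)/1200 = 0
Collecting terms (coefficients in siemens):
  0.0008526·V_1 - 0.00008333·V_2 - 0.0007692·V_3 = 0
  0.001869·V_2 - 0.00008333·V_1 = 0
  0.6683·V_3 - 0.0007692·V_1 = 0.004167
Solving these 3 simultaneous equations (Gaussian elimination) gives:
  V_1 = 0.005656 V, V_2 = 0.0002522 V, V_3 = 0.006242 V
The requested potential is V_3 = 0.006242 V.

Final answer: V_3 = 0.006242 V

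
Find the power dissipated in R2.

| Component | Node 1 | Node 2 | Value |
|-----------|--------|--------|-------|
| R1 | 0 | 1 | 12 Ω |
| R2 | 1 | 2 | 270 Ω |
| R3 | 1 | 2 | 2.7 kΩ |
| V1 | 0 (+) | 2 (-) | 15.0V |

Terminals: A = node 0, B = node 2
Nodal analysis, taking node 2 as the 0 V reference.
Source V1 fixes V_0 = 15 V.
KCL at each unknown node (sum of currents leaving = 0; resistances in Ω):
  Node 1: (V_1 - 15)/12 + (V_1 - 0)/270 + (V_1 - 0)/2700 = 0
Collecting terms: 0.08741 × V_1 = 1.25  =>  V_1 = 14.3 V
I_R2 = (V_1 - V_2)/R2 = (14.3 - 0)/270 = 0.05297 A
P_R2 = I_R2² × R2 = (0.05297)² × 270 = 0.7575 W

Final answer: 0.7575 W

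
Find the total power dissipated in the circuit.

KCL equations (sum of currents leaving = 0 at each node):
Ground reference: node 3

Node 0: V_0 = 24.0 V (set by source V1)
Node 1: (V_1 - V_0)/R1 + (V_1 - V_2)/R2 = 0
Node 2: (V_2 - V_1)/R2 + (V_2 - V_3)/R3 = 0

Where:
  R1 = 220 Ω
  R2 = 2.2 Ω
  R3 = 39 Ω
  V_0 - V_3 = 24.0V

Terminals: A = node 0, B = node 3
Nodal analysis, taking node 3 as the 0 V reference.
Source V1 fixes V_0 = 24 V.
KCL at each unknown node (sum of currents leaving = 0; resistances in Ω):
  Node 1: (V_1 - 24)/220 + (V_1 - V_2)/2.2 = 0
  Node 2: (V_2 - V_1)/2.2 + (V_2 - 0)/39 = 0
Collecting terms (coefficients in siemens):
  0.4591·V_1 - 0.4545·V_2 = 0.1091
  0.4802·V_2 - 0.4545·V_1 = 0
Determinant D = (0.4591)(0.4802) - (-0.4545)(-0.4545) = 0.01384
V_1 = [(0.1091)(0.4802) - (-0.4545)(0)]/D = 3.786 V
V_2 = [(0.4591)(0) - (0.1091)(-0.4545)]/D = 3.583 V
Power in each resistor, P = (ΔV)²/R:
  P_R1 = (24 - 3.786)²/220 = 1.857 W
  P_R2 = (3.786 - 3.583)²/2.2 = 0.01857 W
  P_R3 = (3.583 - 0)²/39 = 0.3293 W
P_total = P_R1 + P_R2 + P_R3 = 2.205 W

Final answer: 2.205 W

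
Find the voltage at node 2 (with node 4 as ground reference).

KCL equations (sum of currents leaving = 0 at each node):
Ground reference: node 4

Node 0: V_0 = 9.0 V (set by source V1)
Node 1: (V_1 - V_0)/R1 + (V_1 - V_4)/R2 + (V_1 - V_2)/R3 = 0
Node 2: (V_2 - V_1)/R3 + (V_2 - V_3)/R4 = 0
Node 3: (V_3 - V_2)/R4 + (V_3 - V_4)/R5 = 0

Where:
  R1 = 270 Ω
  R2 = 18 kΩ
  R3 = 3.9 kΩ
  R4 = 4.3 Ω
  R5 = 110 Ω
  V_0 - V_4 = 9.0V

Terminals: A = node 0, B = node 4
Nodal analysis, taking node 4 as the 0 V reference.
Source V1 fixes V_0 = 9 V.
KCL at each unknown node (sum of currents leaving = 0; resistances in Ω):
  Node 1: (V_1 - 9)/270 + (V_1 - 0)/18000 + (V_1 - V_2)/3900 = 0
  Node 2: (V_2 - V_1)/3900 + (V_2 - V_3)/4.3 = 0
  Node 3: (V_3 - V_2)/4.3 + (V_3 - 0)/110 = 0
Collecting terms (coefficients in siemens):
  0.004016·V_1 - 0.0002564·V_2 = 0.03333
  0.2328·V_2 - 0.0002564·V_1 - 0.2326·V_3 = 0
  0.2416·V_3 - 0.2326·V_2 = 0
Solving these 3 simultaneous equations (Gaussian elimination) gives:
  V_1 = 8.316 V, V_2 = 0.2368 V, V_3 = 0.2279 V
The requested potential is V_2 = 0.2368 V.

Final answer: V_2 = 0.2368 V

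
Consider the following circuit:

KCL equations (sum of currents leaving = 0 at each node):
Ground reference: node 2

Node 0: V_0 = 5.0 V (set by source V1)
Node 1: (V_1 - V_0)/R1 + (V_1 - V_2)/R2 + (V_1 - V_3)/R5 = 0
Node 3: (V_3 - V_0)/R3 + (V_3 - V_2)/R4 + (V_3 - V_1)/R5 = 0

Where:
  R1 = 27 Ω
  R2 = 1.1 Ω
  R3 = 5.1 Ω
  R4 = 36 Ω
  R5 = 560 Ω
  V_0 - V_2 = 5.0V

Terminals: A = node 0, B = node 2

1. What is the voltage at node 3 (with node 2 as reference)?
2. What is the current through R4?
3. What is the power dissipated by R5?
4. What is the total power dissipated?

Nodal analysis, taking node 2 as the 0 V reference.
Source V1 fixes V_0 = 5 V.
KCL at each unknown node (sum of currents leaving = 0; resistances in Ω):
  Node 1: (V_1 - 5)/27 + (V_1 - 0)/1.1 + (V_1 - V_3)/560 = 0
  Node 3: (V_3 - 5)/5.1 + (V_3 - 0)/36 + (V_3 - V_1)/560 = 0
Collecting terms (coefficients in siemens):
  0.9479·V_1 - 0.001786·V_3 = 0.1852
  0.2256·V_3 - 0.001786·V_1 = 0.9804
Determinant D = (0.9479)(0.2256) - (-0.001786)(-0.001786) = 0.2139
V_1 = [(0.1852)(0.2256) - (-0.001786)(0.9804)]/D = 0.2035 V
V_3 = [(0.9479)(0.9804) - (0.1852)(-0.001786)]/D = 4.347 V
Part 1:
  Read off the nodal solution: V_3 = 4.347 V
Part 2:
  I_R4 = (V_2 - V_3)/R4 = (0 - 4.347)/36 = -0.1207 A
  Magnitude: I_R4 = 0.1207 A
Part 3:
  I_R5 = (V_1 - V_3)/R5 = (0.2035 - 4.347)/560 = -0.007398 A
  P_R5 = I_R5² × R5 = (-0.007398)² × 560 = 0.03065 W
Part 4:
  Power in each resistor, P = (ΔV)²/R:
    P_R1 = (5 - 0.2035)²/27 = 0.8521 W
    P_R2 = (0.2035 - 0)²/1.1 = 0.03767 W
    P_R3 = (5 - 4.347)²/5.1 = 0.08373 W
    P_R4 = (0 - 4.347)²/36 = 0.5248 W
    P_R5 = (0.2035 - 4.347)²/560 = 0.03065 W
  P_total = P_R1 + P_R2 + P_R3 + P_R4 + P_R5 = 1.529 W

Final answers:
1. V_3 = 4.347 V
2. I_R4 = 0.1207 A
3. P_R5 = 0.03065 W
4. P_total = 1.529 W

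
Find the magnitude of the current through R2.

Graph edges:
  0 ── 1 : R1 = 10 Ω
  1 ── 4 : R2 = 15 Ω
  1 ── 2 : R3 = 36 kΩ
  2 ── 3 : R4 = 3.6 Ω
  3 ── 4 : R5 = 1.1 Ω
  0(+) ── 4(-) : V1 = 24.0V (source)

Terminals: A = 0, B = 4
Nodal analysis, taking node 4 as the 0 V reference.
Source V1 fixes V_0 = 24 V.
KCL at each unknown node (sum of currents leaving = 0; resistances in Ω):
  Node 1: (V_1 - 24)/10 + (V_1 - 0)/15 + (V_1 - V_2)/36000 = 0
  Node 2: (V_2 - V_1)/36000 + (V_2 - V_3)/3.6 = 0
  Node 3: (V_3 - V_2)/3.6 + (V_3 - 0)/1.1 = 0
Collecting terms (coefficients in siemens):
  0.1667·V_1 - 0.00002778·V_2 = 2.4
  0.2778·V_2 - 0.00002778·V_1 - 0.2778·V_3 = 0
  1.187·V_3 - 0.2778·V_2 = 0
Solving these 3 simultaneous equations (Gaussian elimination) gives:
  V_1 = 14.4 V, V_2 = 0.001879 V, V_3 = 0.0004399 V
I_R2 = (V_1 - V_4)/R2 = (14.4 - 0)/15 = 0.9598 A
|I_R2| = 0.9598 A

Final answer: |I_R2| = 0.9598 A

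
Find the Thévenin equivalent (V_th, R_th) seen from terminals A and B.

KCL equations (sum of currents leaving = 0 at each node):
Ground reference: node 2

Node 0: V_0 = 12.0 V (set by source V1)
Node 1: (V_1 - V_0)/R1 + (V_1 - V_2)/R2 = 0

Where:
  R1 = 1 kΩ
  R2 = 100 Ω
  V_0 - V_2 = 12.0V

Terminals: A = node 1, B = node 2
Step 1 — V_th is the open-circuit voltage V_A - V_B (nothing connected across the terminals).
Nodal analysis, taking node 2 as the 0 V reference.
Source V1 fixes V_0 = 12 V.
KCL at each unknown node (sum of currents leaving = 0; resistances in Ω):
  Node 1: (V_1 - 12)/1000 + (V_1 - 0)/100 = 0
Collecting terms: 0.011 × V_1 = 0.012  =>  V_1 = 1.091 V
V_th = V_1 - V_2 = 1.091 - 0 = 1.091 V
Step 2 — R_th: zero the source — replace V1 by a short circuit (node 2 merges into node 0) — and find the resistance seen between A (node 1) and B (node 0).
Reduce the network between node 1 (A) and node 0 (B) by series/parallel combination:
  Rp1 = R1 ‖ R2 (parallel, both between nodes 0 and 1) = 1/(1/1000 + 1/100) = 90.91 Ω
R_th = 90.91 Ω

Final answer: V_th = 1.091 V, R_th = 90.91 Ω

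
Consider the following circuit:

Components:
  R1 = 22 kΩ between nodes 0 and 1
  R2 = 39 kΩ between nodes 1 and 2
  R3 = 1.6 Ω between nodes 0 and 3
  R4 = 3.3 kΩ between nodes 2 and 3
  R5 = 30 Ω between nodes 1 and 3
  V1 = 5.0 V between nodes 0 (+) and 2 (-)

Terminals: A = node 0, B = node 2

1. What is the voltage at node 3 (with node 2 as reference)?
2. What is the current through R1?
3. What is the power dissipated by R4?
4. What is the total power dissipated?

Nodal analysis, taking node 2 as the 0 V reference.
Source V1 fixes V_0 = 5 V.
KCL at each unknown node (sum of currents leaving = 0; resistances in Ω):
  Node 1: (V_1 - 5)/22000 + (V_1 - 0)/39000 + (V_1 - V_3)/30 = 0
  Node 3: (V_3 - 5)/1.6 + (V_3 - 0)/3300 + (V_3 - V_1)/30 = 0
Collecting terms (coefficients in siemens):
  0.0334·V_1 - 0.03333·V_3 = 0.0002273
  0.6586·V_3 - 0.03333·V_1 = 3.125
Determinant D = (0.0334)(0.6586) - (-0.03333)(-0.03333) = 0.02089
V_1 = [(0.0002273)(0.6586) - (-0.03333)(3.125)]/D = 4.994 V
V_3 = [(0.0334)(3.125) - (0.0002273)(-0.03333)]/D = 4.997 V
Part 1:
  Read off the nodal solution: V_3 = 4.997 V
Part 2:
  I_R1 = (V_0 - V_1)/R1 = (5 - 4.994)/22000 = 0.0000002936 A
  Magnitude: I_R1 = 0.0000002936 A
Part 3:
  I_R4 = (V_2 - V_3)/R4 = (0 - 4.997)/3300 = -0.001514 A
  P_R4 = I_R4² × R4 = (-0.001514)² × 3300 = 0.007568 W
Part 4:
  Power in each resistor, P = (ΔV)²/R:
    P_R1 = (5 - 4.994)²/22000 = 0.000000001897 W
    P_R2 = (4.994 - 0)²/39000 = 0.0006394 W
    P_R3 = (5 - 4.997)²/1.6 = 0.000004314 W
    P_R4 = (0 - 4.997)²/3300 = 0.007568 W
    P_R5 = (4.994 - 4.997)²/30 = 0.0000004896 W
  P_total = P_R1 + P_R2 + P_R3 + P_R4 + P_R5 = 0.008212 W

Final answers:
1. V_3 = 4.997 V
2. I_R1 = 2.936e-07 A
3. P_R4 = 0.007568 W
4. P_total = 0.008212 W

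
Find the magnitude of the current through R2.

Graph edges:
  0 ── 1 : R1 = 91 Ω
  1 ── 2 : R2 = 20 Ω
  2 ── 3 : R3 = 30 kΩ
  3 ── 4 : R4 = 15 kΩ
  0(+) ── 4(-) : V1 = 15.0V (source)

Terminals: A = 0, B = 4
Nodal analysis, taking node 4 as the 0 V reference.
Source V1 fixes V_0 = 15 V.
KCL at each unknown node (sum of currents leaving = 0; resistances in Ω):
  Node 1: (V_1 - 15)/91 + (V_1 - V_2)/20 = 0
  Node 2: (V_2 - V_1)/20 + (V_2 - V_3)/30000 = 0
  Node 3: (V_3 - V_2)/30000 + (V_3 - 0)/15000 = 0
Collecting terms (coefficients in siemens):
  0.06099·V_1 - 0.05·V_2 = 0.1648
  0.05003·V_2 - 0.05·V_1 - 0.00003333·V_3 = 0
  0.0001·V_3 - 0.00003333·V_2 = 0
Solving these 3 simultaneous equations (Gaussian elimination) gives:
  V_1 = 14.97 V, V_2 = 14.96 V, V_3 = 4.988 V
I_R2 = (V_1 - V_2)/R2 = (14.97 - 14.96)/20 = 0.0003325 A
|I_R2| = 0.0003325 A

Final answer: |I_R2| = 0.0003325 A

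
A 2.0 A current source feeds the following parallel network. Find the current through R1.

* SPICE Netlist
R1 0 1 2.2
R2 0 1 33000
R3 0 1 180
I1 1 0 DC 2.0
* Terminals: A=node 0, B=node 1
All resistors sit directly between nodes 0 and 1, so they are in parallel and share one voltage V; the full source current 2 A splits among them.
1/R_par = 1/2.2 + 1/33000 + 1/180 = 0.4601 S  =>  R_par = 2.173 Ω
V = I × R_par = 2 × 2.173 = 4.347 V
I_R1 = V/R1 = 4.347/2.2 = 1.976 A

Final answer: 1.976 A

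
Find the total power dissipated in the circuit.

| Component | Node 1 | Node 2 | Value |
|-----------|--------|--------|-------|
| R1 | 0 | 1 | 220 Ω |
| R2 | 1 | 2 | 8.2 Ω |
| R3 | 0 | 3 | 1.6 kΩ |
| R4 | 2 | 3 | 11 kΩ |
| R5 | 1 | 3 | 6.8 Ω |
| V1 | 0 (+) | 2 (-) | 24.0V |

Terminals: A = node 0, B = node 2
Nodal analysis, taking node 2 as the 0 V reference.
Source V1 fixes V_0 = 24 V.
KCL at each unknown node (sum of currents leaving = 0; resistances in Ω):
  Node 1: (V_1 - 24)/220 + (V_1 - 0)/8.2 + (V_1 - V_3)/6.8 = 0
  Node 3: (V_3 - 24)/1600 + (V_3 - 0)/11000 + (V_3 - V_1)/6.8 = 0
Collecting terms (coefficients in siemens):
  0.2736·V_1 - 0.1471·V_3 = 0.1091
  0.1478·V_3 - 0.1471·V_1 = 0.015
Determinant D = (0.2736)(0.1478) - (-0.1471)(-0.1471) = 0.0188
V_1 = [(0.1091)(0.1478) - (-0.1471)(0.015)]/D = 0.9749 V
V_3 = [(0.2736)(0.015) - (0.1091)(-0.1471)]/D = 1.072 V
Power in each resistor, P = (ΔV)²/R:
  P_R1 = (24 - 0.9749)²/220 = 2.41 W
  P_R2 = (0.9749 - 0)²/8.2 = 0.1159 W
  P_R3 = (24 - 1.072)²/1600 = 0.3286 W
  P_R4 = (0 - 1.072)²/11000 = 0.0001044 W
  P_R5 = (0.9749 - 1.072)²/6.8 = 0.001377 W
P_total = P_R1 + P_R2 + P_R3 + P_R4 + P_R5 = 2.856 W

Final answer: 2.856 W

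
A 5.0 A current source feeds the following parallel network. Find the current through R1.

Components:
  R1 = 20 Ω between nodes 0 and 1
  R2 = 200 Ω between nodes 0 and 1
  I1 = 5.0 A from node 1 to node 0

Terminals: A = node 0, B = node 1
All resistors sit directly between nodes 0 and 1, so they are in parallel and share one voltage V; the full source current 5 A splits among them.
1/R_par = 1/20 + 1/200 = 0.055 S  =>  R_par = 18.18 Ω
V = I × R_par = 5 × 18.18 = 90.91 V
I_R1 = V/R1 = 90.91/20 = 4.545 A

Final answer: 4.545 A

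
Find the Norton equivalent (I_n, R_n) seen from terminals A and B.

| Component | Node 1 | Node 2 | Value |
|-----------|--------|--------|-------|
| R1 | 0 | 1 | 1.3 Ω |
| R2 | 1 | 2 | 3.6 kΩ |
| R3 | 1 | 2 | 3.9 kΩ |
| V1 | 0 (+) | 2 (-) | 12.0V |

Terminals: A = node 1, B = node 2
Find the Thévenin equivalent first; then I_n = V_th/R_th and R_n = R_th.
Step 1 — V_th is the open-circuit voltage V_A - V_B (nothing connected across the terminals).
Nodal analysis, taking node 2 as the 0 V reference.
Source V1 fixes V_0 = 12 V.
KCL at each unknown node (sum of currents leaving = 0; resistances in Ω):
  Node 1: (V_1 - 12)/1.3 + (V_1 - 0)/3600 + (V_1 - 0)/3900 = 0
Collecting terms: 0.7698 × V_1 = 9.231  =>  V_1 = 11.99 V
V_th = V_1 - V_2 = 11.99 - 0 = 11.99 V
Step 2 — R_th: zero the source — replace V1 by a short circuit (node 2 merges into node 0) — and find the resistance seen between A (node 1) and B (node 0).
Reduce the network between node 1 (A) and node 0 (B) by series/parallel combination:
  Rp1 = R1 ‖ R2 ‖ R3 (parallel, all between nodes 0 and 1) = 1/(1/1.3 + 1/3600 + 1/3900) = 1.299 Ω
R_th = 1.299 Ω
I_n = V_th/R_th = 11.99/1.299 = 9.231 A, and R_n = R_th = 1.299 Ω

Final answer: I_n = 9.231 A, R_n = 1.299 Ω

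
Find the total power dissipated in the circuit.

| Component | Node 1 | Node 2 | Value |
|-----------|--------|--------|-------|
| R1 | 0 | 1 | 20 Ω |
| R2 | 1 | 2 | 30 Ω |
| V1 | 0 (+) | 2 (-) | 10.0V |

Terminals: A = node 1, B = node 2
Nodal analysis, taking node 2 as the 0 V reference.
Source V1 fixes V_0 = 10 V.
KCL at each unknown node (sum of currents leaving = 0; resistances in Ω):
  Node 1: (V_1 - 10)/20 + (V_1 - 0)/30 = 0
Collecting terms: 0.08333 × V_1 = 0.5  =>  V_1 = 6 V
Power in each resistor, P = (ΔV)²/R:
  P_R1 = (10 - 6)²/20 = 0.8 W
  P_R2 = (6 - 0)²/30 = 1.2 W
P_total = P_R1 + P_R2 = 2 W

Final answer: 2 W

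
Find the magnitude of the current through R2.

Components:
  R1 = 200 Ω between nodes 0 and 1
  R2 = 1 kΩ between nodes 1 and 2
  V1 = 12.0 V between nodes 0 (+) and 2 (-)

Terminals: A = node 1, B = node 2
Nodal analysis, taking node 2 as the 0 V reference.
Source V1 fixes V_0 = 12 V.
KCL at each unknown node (sum of currents leaving = 0; resistances in Ω):
  Node 1: (V_1 - 12)/200 + (V_1 - 0)/1000 = 0
Collecting terms: 0.006 × V_1 = 0.06  =>  V_1 = 10 V
I_R2 = (V_1 - V_2)/R2 = (10 - 0)/1000 = 0.01 A
|I_R2| = 0.01 A

Final answer: |I_R2| = 0.01 A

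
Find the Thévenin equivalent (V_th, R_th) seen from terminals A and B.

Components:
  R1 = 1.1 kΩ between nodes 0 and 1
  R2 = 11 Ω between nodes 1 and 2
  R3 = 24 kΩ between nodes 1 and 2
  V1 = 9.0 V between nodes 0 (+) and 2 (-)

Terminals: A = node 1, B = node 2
Step 1 — V_th is the open-circuit voltage V_A - V_B (nothing connected across the terminals).
Nodal analysis, taking node 2 as the 0 V reference.
Source V1 fixes V_0 = 9 V.
KCL at each unknown node (sum of currents leaving = 0; resistances in Ω):
  Node 1: (V_1 - 9)/1100 + (V_1 - 0)/11 + (V_1 - 0)/24000 = 0
Collecting terms: 0.09186 × V_1 = 0.008182  =>  V_1 = 0.08907 V
V_th = V_1 - V_2 = 0.08907 - 0 = 0.08907 V
Step 2 — R_th: zero the source — replace V1 by a short circuit (node 2 merges into node 0) — and find the resistance seen between A (node 1) and B (node 0).
Reduce the network between node 1 (A) and node 0 (B) by series/parallel combination:
  Rp1 = R1 ‖ R2 ‖ R3 (parallel, all between nodes 0 and 1) = 1/(1/1100 + 1/11 + 1/24000) = 10.89 Ω
R_th = 10.89 Ω

Final answer: V_th = 0.08907 V, R_th = 10.89 Ω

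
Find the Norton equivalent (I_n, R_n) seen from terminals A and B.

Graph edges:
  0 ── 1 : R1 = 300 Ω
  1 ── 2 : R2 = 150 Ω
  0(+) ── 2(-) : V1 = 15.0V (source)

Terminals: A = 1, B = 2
Find the Thévenin equivalent first; then I_n = V_th/R_th and R_n = R_th.
Step 1 — V_th is the open-circuit voltage V_A - V_B (nothing connected across the terminals).
Nodal analysis, taking node 2 as the 0 V reference.
Source V1 fixes V_0 = 15 V.
KCL at each unknown node (sum of currents leaving = 0; resistances in Ω):
  Node 1: (V_1 - 15)/300 + (V_1 - 0)/150 = 0
Collecting terms: 0.01 × V_1 = 0.05  =>  V_1 = 5 V
V_th = V_1 - V_2 = 5 - 0 = 5 V
Step 2 — R_th: zero the source — replace V1 by a short circuit (node 2 merges into node 0) — and find the resistance seen between A (node 1) and B (node 0).
Reduce the network between node 1 (A) and node 0 (B) by series/parallel combination:
  Rp1 = R1 ‖ R2 (parallel, both between nodes 0 and 1) = 1/(1/300 + 1/150) = 100 Ω
R_th = 100 Ω
I_n = V_th/R_th = 5/100 = 0.05 A, and R_n = R_th = 100 Ω

Final answer: I_n = 0.05 A, R_n = 100 Ω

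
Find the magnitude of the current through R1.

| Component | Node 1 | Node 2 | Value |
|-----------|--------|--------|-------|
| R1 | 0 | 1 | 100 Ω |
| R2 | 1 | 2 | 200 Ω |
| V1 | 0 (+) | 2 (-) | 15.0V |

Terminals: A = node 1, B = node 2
Nodal analysis, taking node 2 as the 0 V reference.
Source V1 fixes V_0 = 15 V.
KCL at each unknown node (sum of currents leaving = 0; resistances in Ω):
  Node 1: (V_1 - 15)/100 + (V_1 - 0)/200 = 0
Collecting terms: 0.015 × V_1 = 0.15  =>  V_1 = 10 V
I_R1 = (V_0 - V_1)/R1 = (15 - 10)/100 = 0.05 A
|I_R1| = 0.05 A

Final answer: |I_R1| = 0.05 A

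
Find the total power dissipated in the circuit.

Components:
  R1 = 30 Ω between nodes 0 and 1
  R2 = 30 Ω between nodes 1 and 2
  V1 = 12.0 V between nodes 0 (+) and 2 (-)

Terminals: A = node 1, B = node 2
Nodal analysis, taking node 2 as the 0 V reference.
Source V1 fixes V_0 = 12 V.
KCL at each unknown node (sum of currents leaving = 0; resistances in Ω):
  Node 1: (V_1 - 12)/30 + (V_1 - 0)/30 = 0
Collecting terms: 0.06667 × V_1 = 0.4  =>  V_1 = 6 V
Power in each resistor, P = (ΔV)²/R:
  P_R1 = (12 - 6)²/30 = 1.2 W
  P_R2 = (6 - 0)²/30 = 1.2 W
P_total = P_R1 + P_R2 = 2.4 W

Final answer: 2.4 W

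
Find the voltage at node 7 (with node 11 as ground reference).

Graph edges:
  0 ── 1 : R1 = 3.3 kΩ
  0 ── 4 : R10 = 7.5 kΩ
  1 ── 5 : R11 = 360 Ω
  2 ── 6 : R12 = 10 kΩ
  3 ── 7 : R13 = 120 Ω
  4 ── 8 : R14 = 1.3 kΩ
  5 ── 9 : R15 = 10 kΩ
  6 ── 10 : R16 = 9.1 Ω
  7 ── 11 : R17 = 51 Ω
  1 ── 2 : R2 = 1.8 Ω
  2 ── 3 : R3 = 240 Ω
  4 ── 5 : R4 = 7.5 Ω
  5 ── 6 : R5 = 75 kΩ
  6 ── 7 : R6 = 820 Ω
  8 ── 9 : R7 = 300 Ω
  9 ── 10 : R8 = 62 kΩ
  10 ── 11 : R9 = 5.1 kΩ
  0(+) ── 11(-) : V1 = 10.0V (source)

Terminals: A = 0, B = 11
Nodal analysis, taking node 11 as the 0 V reference.
Source V1 fixes V_0 = 10 V.
KCL at each unknown node (sum of currents leaving = 0; resistances in Ω):
  Node 1: (V_1 - 10)/3300 + (V_1 - V_2)/1.8 + (V_1 - V_5)/360 = 0
  Node 2: (V_2 - V_1)/1.8 + (V_2 - V_3)/240 + (V_2 - V_6)/10000 = 0
  Node 3: (V_3 - V_2)/240 + (V_3 - V_7)/120 = 0
  Node 4: (V_4 - V_5)/7.5 + (V_4 - 10)/7500 + (V_4 - V_8)/1300 = 0
  Node 5: (V_5 - V_4)/7.5 + (V_5 - V_6)/75000 + (V_5 - V_1)/360 + (V_5 - V_9)/10000 = 0
  Node 6: (V_6 - V_5)/75000 + (V_6 - V_7)/820 + (V_6 - V_2)/10000 + (V_6 - V_10)/9.1 = 0
  Node 7: (V_7 - V_6)/820 + (V_7 - V_3)/120 + (V_7 - 0)/51 = 0
  Node 8: (V_8 - V_9)/300 + (V_8 - V_4)/1300 = 0
  Node 9: (V_9 - V_8)/300 + (V_9 - V_10)/62000 + (V_9 - V_5)/10000 = 0
  Node 10: (V_10 - V_9)/62000 + (V_10 - 0)/5100 + (V_10 - V_6)/9.1 = 0
Collecting terms (coefficients in siemens):
  0.5586·V_1 - 0.5556·V_2 - 0.002778·V_5 = 0.00303
  0.5598·V_2 - 0.5556·V_1 - 0.004167·V_3 - 0.0001·V_6 = 0
  0.0125·V_3 - 0.004167·V_2 - 0.008333·V_7 = 0
  0.1342·V_4 - 0.1333·V_5 - 0.0007692·V_8 = 0.001333
  0.1362·V_5 - 0.002778·V_1 - 0.1333·V_4 - 0.00001333·V_6 - 0.0001·V_9 = 0
  0.1112·V_6 - 0.0001·V_2 - 0.00001333·V_5 - 0.00122·V_7 - 0.1099·V_10 = 0
  0.02916·V_7 - 0.008333·V_3 - 0.00122·V_6 = 0
  0.004103·V_8 - 0.0007692·V_4 - 0.003333·V_9 = 0
  0.003449·V_9 - 0.0001·V_5 - 0.003333·V_8 - 0.00001613·V_10 = 0
  0.1101·V_10 - 0.1099·V_6 - 0.00001613·V_9 = 0
Solving these 10 simultaneous equations (Gaussian elimination) gives:
  V_1 = 1.456 V, V_2 = 1.45 V, V_3 = 0.6065 V, V_4 = 1.84 V
  V_5 = 1.832 V, V_6 = 0.2744 V, V_7 = 0.1848 V, V_8 = 1.811 V
  V_9 = 1.805 V, V_10 = 0.2741 V
The requested potential is V_7 = 0.1848 V.

Final answer: V_7 = 0.1848 V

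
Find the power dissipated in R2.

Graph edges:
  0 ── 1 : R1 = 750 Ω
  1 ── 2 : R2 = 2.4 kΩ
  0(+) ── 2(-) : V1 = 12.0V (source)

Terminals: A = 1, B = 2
Nodal analysis, taking node 2 as the 0 V reference.
Source V1 fixes V_0 = 12 V.
KCL at each unknown node (sum of currents leaving = 0; resistances in Ω):
  Node 1: (V_1 - 12)/750 + (V_1 - 0)/2400 = 0
Collecting terms: 0.00175 × V_1 = 0.016  =>  V_1 = 9.143 V
I_R2 = (V_1 - V_2)/R2 = (9.143 - 0)/2400 = 0.00381 A
P_R2 = I_R2² × R2 = (0.00381)² × 2400 = 0.03483 W

Final answer: 0.03483 W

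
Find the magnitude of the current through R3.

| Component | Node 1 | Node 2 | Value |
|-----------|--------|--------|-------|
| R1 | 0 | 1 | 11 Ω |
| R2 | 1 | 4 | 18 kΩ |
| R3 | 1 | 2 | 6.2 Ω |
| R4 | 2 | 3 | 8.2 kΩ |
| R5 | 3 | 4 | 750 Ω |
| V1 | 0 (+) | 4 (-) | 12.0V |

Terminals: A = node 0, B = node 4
Nodal analysis, taking node 4 as the 0 V reference.
Source V1 fixes V_0 = 12 V.
KCL at each unknown node (sum of currents leaving = 0; resistances in Ω):
  Node 1: (V_1 - 12)/11 + (V_1 - 0)/18000 + (V_1 - V_2)/6.2 = 0
  Node 2: (V_2 - V_1)/6.2 + (V_2 - V_3)/8200 = 0
  Node 3: (V_3 - V_2)/8200 + (V_3 - 0)/750 = 0
Collecting terms (coefficients in siemens):
  0.2523·V_1 - 0.1613·V_2 = 1.091
  0.1614·V_2 - 0.1613·V_1 - 0.000122·V_3 = 0
  0.001455·V_3 - 0.000122·V_2 = 0
Solving these 3 simultaneous equations (Gaussian elimination) gives:
  V_1 = 11.98 V, V_2 = 11.97 V, V_3 = 1.003 V
I_R3 = (V_1 - V_2)/R3 = (11.98 - 11.97)/6.2 = 0.001337 A
|I_R3| = 0.001337 A

Final answer: |I_R3| = 0.001337 A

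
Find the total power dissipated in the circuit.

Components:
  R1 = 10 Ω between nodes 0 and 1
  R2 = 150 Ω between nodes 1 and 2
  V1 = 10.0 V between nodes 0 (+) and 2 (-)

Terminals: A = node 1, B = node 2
Nodal analysis, taking node 2 as the 0 V reference.
Source V1 fixes V_0 = 10 V.
KCL at each unknown node (sum of currents leaving = 0; resistances in Ω):
  Node 1: (V_1 - 10)/10 + (V_1 - 0)/150 = 0
Collecting terms: 0.1067 × V_1 = 1  =>  V_1 = 9.375 V
Power in each resistor, P = (ΔV)²/R:
  P_R1 = (10 - 9.375)²/10 = 0.03906 W
  P_R2 = (9.375 - 0)²/150 = 0.5859 W
P_total = P_R1 + P_R2 = 0.625 W

Final answer: 0.625 W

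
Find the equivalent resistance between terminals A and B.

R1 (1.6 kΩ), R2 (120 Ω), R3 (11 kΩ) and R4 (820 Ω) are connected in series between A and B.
Reduce the network between node 0 (A) and node 4 (B) by series/parallel combination:
  Rs1 = R1 + R2 (series, joined only at node 1) = 1600 + 120 = 1720 Ω
  Rs2 = R3 + Rs1 (series, joined only at node 2) = 11000 + 1720 = 12720 Ω
  Rs3 = R4 + Rs2 (series, joined only at node 3) = 820 + 12720 = 13540 Ω
R_eq = 13.54 kΩ

Final answer: 13.54 kΩ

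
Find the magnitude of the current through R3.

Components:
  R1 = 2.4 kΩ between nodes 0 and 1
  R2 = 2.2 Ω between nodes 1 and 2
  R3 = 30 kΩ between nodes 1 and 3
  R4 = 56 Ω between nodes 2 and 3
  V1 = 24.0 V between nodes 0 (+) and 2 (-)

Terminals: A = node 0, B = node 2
Nodal analysis, taking node 2 as the 0 V reference.
Source V1 fixes V_0 = 24 V.
KCL at each unknown node (sum of currents leaving = 0; resistances in Ω):
  Node 1: (V_1 - 24)/2400 + (V_1 - 0)/2.2 + (V_1 - V_3)/30000 = 0
  Node 3: (V_3 - V_1)/30000 + (V_3 - 0)/56 = 0
Collecting terms (coefficients in siemens):
  0.455·V_1 - 0.00003333·V_3 = 0.01
  0.01789·V_3 - 0.00003333·V_1 = 0
Determinant D = (0.455)(0.01789) - (-0.00003333)(-0.00003333) = 0.00814
V_1 = [(0.01)(0.01789) - (-0.00003333)(0)]/D = 0.02198 V
V_3 = [(0.455)(0) - (0.01)(-0.00003333)]/D = 0.00004095 V
I_R3 = (V_1 - V_3)/R3 = (0.02198 - 0.00004095)/30000 = 0.0000007312 A
|I_R3| = 0.0000007312 A

Final answer: |I_R3| = 7.312e-07 A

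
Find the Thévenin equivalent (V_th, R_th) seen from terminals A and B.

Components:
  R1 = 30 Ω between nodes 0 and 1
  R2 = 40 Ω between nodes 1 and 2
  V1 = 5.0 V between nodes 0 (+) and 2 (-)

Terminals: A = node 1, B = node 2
Step 1 — V_th is the open-circuit voltage V_A - V_B (nothing connected across the terminals).
Nodal analysis, taking node 2 as the 0 V reference.
Source V1 fixes V_0 = 5 V.
KCL at each unknown node (sum of currents leaving = 0; resistances in Ω):
  Node 1: (V_1 - 5)/30 + (V_1 - 0)/40 = 0
Collecting terms: 0.05833 × V_1 = 0.1667  =>  V_1 = 2.857 V
V_th = V_1 - V_2 = 2.857 - 0 = 2.857 V
Step 2 — R_th: zero the source — replace V1 by a short circuit (node 2 merges into node 0) — and find the resistance seen between A (node 1) and B (node 0).
Reduce the network between node 1 (A) and node 0 (B) by series/parallel combination:
  Rp1 = R1 ‖ R2 (parallel, both between nodes 0 and 1) = 1/(1/30 + 1/40) = 17.14 Ω
R_th = 17.14 Ω

Final answer: V_th = 2.857 V, R_th = 17.14 Ω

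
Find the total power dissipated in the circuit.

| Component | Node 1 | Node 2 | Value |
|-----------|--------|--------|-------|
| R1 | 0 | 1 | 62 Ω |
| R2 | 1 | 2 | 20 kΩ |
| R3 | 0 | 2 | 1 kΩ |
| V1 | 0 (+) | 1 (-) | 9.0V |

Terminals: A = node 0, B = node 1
Nodal analysis, taking node 1 as the 0 V reference.
Source V1 fixes V_0 = 9 V.
KCL at each unknown node (sum of currents leaving = 0; resistances in Ω):
  Node 2: (V_2 - 0)/20000 + (V_2 - 9)/1000 = 0
Collecting terms: 0.00105 × V_2 = 0.009  =>  V_2 = 8.571 V
Power in each resistor, P = (ΔV)²/R:
  P_R1 = (9 - 0)²/62 = 1.306 W
  P_R2 = (0 - 8.571)²/20000 = 0.003673 W
  P_R3 = (9 - 8.571)²/1000 = 0.0001837 W
P_total = P_R1 + P_R2 + P_R3 = 1.31 W

Final answer: 1.31 W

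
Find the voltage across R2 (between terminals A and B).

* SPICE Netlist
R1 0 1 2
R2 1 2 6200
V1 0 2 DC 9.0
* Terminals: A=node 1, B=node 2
R1 and R2 are in series across V1 (node 0 → node 1 → node 2), and the output A–B is taken across R2, so this is a voltage divider.
Series current: I = V1/(R1 + R2) = 9/(2 + 6200) = 9/6202 = 0.001451 A
V_R2 = I × R2 = V1 × R2/(R1 + R2) = 9 × 6200/6202 = 8.997 V

Final answer: 8.997 V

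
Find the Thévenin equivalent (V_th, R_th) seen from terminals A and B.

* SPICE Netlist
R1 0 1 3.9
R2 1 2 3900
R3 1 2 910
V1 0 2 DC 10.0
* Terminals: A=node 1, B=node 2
Step 1 — V_th is the open-circuit voltage V_A - V_B (nothing connected across the terminals).
Nodal analysis, taking node 2 as the 0 V reference.
Source V1 fixes V_0 = 10 V.
KCL at each unknown node (sum of currents leaving = 0; resistances in Ω):
  Node 1: (V_1 - 10)/3.9 + (V_1 - 0)/3900 + (V_1 - 0)/910 = 0
Collecting terms: 0.2578 × V_1 = 2.564  =>  V_1 = 9.947 V
V_th = V_1 - V_2 = 9.947 - 0 = 9.947 V
Step 2 — R_th: zero the source — replace V1 by a short circuit (node 2 merges into node 0) — and find the resistance seen between A (node 1) and B (node 0).
Reduce the network between node 1 (A) and node 0 (B) by series/parallel combination:
  Rp1 = R1 ‖ R2 ‖ R3 (parallel, all between nodes 0 and 1) = 1/(1/3.9 + 1/3900 + 1/910) = 3.879 Ω
R_th = 3.879 Ω

Final answer: V_th = 9.947 V, R_th = 3.879 Ω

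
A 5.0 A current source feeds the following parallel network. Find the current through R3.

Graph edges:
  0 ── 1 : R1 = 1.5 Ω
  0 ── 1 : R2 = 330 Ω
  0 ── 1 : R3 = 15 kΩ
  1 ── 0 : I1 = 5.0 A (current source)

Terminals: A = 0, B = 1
All resistors sit directly between nodes 0 and 1, so they are in parallel and share one voltage V; the full source current 5 A splits among them.
1/R_par = 1/1.5 + 1/330 + 1/15000 = 0.6698 S  =>  R_par = 1.493 Ω
V = I × R_par = 5 × 1.493 = 7.465 V
I_R3 = V/R3 = 7.465/15000 = 0.0004977 A

Final answer: 0.0004977 A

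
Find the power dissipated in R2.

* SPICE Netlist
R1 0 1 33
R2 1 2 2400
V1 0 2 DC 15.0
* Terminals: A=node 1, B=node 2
Nodal analysis, taking node 2 as the 0 V reference.
Source V1 fixes V_0 = 15 V.
KCL at each unknown node (sum of currents leaving = 0; resistances in Ω):
  Node 1: (V_1 - 15)/33 + (V_1 - 0)/2400 = 0
Collecting terms: 0.03072 × V_1 = 0.4545  =>  V_1 = 14.8 V
I_R2 = (V_1 - V_2)/R2 = (14.8 - 0)/2400 = 0.006165 A
P_R2 = I_R2² × R2 = (0.006165)² × 2400 = 0.09122 W

Final answer: 0.09122 W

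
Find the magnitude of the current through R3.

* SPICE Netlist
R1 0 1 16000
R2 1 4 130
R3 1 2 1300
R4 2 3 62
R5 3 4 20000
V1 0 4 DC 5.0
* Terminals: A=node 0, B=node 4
Nodal analysis, taking node 4 as the 0 V reference.
Source V1 fixes V_0 = 5 V.
KCL at each unknown node (sum of currents leaving = 0; resistances in Ω):
  Node 1: (V_1 - 5)/16000 + (V_1 - 0)/130 + (V_1 - V_2)/1300 = 0
  Node 2: (V_2 - V_1)/1300 + (V_2 - V_3)/62 = 0
  Node 3: (V_3 - V_2)/62 + (V_3 - 0)/20000 = 0
Collecting terms (coefficients in siemens):
  0.008524·V_1 - 0.0007692·V_2 = 0.0003125
  0.0169·V_2 - 0.0007692·V_1 - 0.01613·V_3 = 0
  0.01618·V_3 - 0.01613·V_2 = 0
Solving these 3 simultaneous equations (Gaussian elimination) gives:
  V_1 = 0.04006 V, V_2 = 0.03762 V, V_3 = 0.0375 V
I_R3 = (V_1 - V_2)/R3 = (0.04006 - 0.03762)/1300 = 0.000001875 A
|I_R3| = 0.000001875 A

Final answer: |I_R3| = 1.875e-06 A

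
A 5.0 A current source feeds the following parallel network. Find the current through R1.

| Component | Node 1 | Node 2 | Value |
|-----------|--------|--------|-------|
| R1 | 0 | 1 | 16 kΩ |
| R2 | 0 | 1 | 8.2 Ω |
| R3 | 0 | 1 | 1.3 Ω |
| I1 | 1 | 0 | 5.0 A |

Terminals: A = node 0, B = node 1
All resistors sit directly between nodes 0 and 1, so they are in parallel and share one voltage V; the full source current 5 A splits among them.
1/R_par = 1/16000 + 1/8.2 + 1/1.3 = 0.8912 S  =>  R_par = 1.122 Ω
V = I × R_par = 5 × 1.122 = 5.61 V
I_R1 = V/R1 = 5.61/16000 = 0.0003506 A

Final answer: 0.0003506 A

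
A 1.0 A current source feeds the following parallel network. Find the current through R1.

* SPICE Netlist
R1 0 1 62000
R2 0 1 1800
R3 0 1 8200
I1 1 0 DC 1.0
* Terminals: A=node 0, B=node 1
All resistors sit directly between nodes 0 and 1, so they are in parallel and share one voltage V; the full source current 1 A splits among them.
1/R_par = 1/62000 + 1/1800 + 1/8200 = 0.0006936 S  =>  R_par = 1442 Ω
V = I × R_par = 1 × 1442 = 1442 V
I_R1 = V/R1 = 1442/62000 = 0.02325 A

Final answer: 0.02325 A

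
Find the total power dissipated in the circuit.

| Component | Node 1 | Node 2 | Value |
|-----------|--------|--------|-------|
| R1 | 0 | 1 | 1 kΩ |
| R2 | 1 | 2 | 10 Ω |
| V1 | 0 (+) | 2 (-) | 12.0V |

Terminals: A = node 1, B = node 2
Nodal analysis, taking node 2 as the 0 V reference.
Source V1 fixes V_0 = 12 V.
KCL at each unknown node (sum of currents leaving = 0; resistances in Ω):
  Node 1: (V_1 - 12)/1000 + (V_1 - 0)/10 = 0
Collecting terms: 0.101 × V_1 = 0.012  =>  V_1 = 0.1188 V
Power in each resistor, P = (ΔV)²/R:
  P_R1 = (12 - 0.1188)²/1000 = 0.1412 W
  P_R2 = (0.1188 - 0)²/10 = 0.001412 W
P_total = P_R1 + P_R2 = 0.1426 W

Final answer: 0.1426 W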